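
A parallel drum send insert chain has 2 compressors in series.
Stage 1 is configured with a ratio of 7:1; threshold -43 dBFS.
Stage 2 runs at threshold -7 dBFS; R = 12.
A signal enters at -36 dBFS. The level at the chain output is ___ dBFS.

-42 dBFS

Stage 1: 7 dB above -43 dBFS, reduced 7:1 to 1 dB above → -42 dBFS.
Stage 2: -42 dBFS ≤ -7 dBFS, so stage 2 doesn't engage; output -42 dBFS.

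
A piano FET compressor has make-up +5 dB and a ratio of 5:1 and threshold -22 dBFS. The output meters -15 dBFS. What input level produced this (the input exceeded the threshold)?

Before make-up, the level was -15 − 5 = -20 dBFS.
The compressed level sits -20 − (-22) = 2 dB over threshold.
Undo the ratio: input overshoot = 2 × 5 = 10 dB, giving input = -12 dBFS.

-12 dBFS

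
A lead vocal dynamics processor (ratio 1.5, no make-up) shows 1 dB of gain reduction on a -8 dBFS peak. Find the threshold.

Let T be the threshold. Output overshoot = (input overshoot)/R, so -9 − T = (-8 − T)/1.5.
1.5·(-9 − T) = -8 − T → 0.5·T = -13.5 − (-8) = -5.5.
T = -5.5/0.5 = -11 dBFS.

-11 dBFS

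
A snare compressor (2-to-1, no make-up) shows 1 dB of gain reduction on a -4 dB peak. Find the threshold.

-6 dB

Input is 2 dB above T (since output overshoot × R = input overshoot: (-5 − T)·2 = -4 − T gives T = -6 dB).
Check: -6 + (-4 − (-6))/2 = -6 + 1 = -5 dB. ✓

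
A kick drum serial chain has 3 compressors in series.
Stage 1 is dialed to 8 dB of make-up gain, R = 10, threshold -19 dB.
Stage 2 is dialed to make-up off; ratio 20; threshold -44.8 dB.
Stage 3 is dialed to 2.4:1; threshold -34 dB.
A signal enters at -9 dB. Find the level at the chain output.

-43.06 dB

Stage 1: 10 dB above -19 dB, reduced 10:1 to 1 dB above → -18 dB; +8 dB make-up → -10 dB.
Stage 2: -10 dB is 34.8 dB over -44.8 dB; at 20:1 that becomes 1.74 dB over, giving -43.06 dB.
Stage 3: -43.06 dB ≤ -34 dB, so stage 3 doesn't engage; output -43.06 dB.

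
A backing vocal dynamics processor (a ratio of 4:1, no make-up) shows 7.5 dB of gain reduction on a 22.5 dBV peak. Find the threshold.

Gain reduction = 22.5 − 15 = 7.5 dB; output overshoot = GR / (R − 1) = 7.5 / 3 = 2.5 dB.
Threshold = output − output overshoot = 15 − 2.5 = 12.5 dBV.

12.5 dBV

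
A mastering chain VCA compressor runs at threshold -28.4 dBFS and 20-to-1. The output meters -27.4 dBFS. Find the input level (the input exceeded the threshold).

The compressed level sits -27.4 − (-28.4) = 1 dB over threshold.
Undo the ratio: input overshoot = 1 × 20 = 20 dB, giving input = -8.4 dBFS.

-8.4 dBFS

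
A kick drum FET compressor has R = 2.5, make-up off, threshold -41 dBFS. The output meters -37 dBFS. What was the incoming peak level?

-31 dBFS

That's 4 dB above the -41 dBFS threshold.
Input overshoot = R × output overshoot = 10 dB → input = -41 + 10 = -31 dBFS.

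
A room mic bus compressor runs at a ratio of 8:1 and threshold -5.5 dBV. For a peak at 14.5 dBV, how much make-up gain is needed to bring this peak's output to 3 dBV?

Without make-up, output = threshold + overshoot/8 = -5.5 + 2.5 = -3 dBV.
Gap to target: 6 dB.

6 dB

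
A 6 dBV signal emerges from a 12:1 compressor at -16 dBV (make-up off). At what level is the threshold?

-18 dBV

Let T be the threshold. Output overshoot = (input overshoot)/R, so -16 − T = (6 − T)/12.
12·(-16 − T) = 6 − T → 11·T = -192 − 6 = -198.
T = -198/11 = -18 dBV.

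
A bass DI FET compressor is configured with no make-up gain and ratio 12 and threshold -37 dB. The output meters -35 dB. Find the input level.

The compressed level sits -35 − (-37) = 2 dB over threshold.
Before 12:1 compression the overshoot was 2 × 12 = 24 dB, so input = -37 + 24 = -13 dB.

-13 dB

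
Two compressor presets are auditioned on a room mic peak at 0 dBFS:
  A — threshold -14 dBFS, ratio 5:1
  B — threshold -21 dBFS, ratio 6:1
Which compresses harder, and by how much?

B, by 6.3 dB

A: GR = 14 − 14/5 = 11.2 dB.
B: GR = 21 − 21/6 = 17.5 dB.
B applies 6.3 dB more gain reduction.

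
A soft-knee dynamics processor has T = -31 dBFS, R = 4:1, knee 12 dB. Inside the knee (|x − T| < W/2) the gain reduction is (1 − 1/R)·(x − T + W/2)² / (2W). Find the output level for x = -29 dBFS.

x − T + W/2 = -29 − (-31) + 6 = 8.
GR = (1 − 1/4) × 8² / 24 = 0.75 × 64 / 24 = 2 dB.
Output = -29 − 2 = -31 dBFS.

-31 dBFS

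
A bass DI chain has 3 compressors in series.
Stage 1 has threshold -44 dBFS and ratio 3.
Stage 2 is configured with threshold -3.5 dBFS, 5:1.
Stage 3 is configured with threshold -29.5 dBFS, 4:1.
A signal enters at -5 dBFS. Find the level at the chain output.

Stage 1: -5 dBFS is 39 dB over -44 dBFS; at 3:1 that becomes 13 dB over, giving -31 dBFS.
Stage 2: -31 dBFS ≤ -3.5 dBFS, so stage 2 doesn't engage; output -31 dBFS.
Stage 3: -31 dBFS ≤ -29.5 dBFS, so stage 3 doesn't engage; output -31 dBFS.

-31 dBFS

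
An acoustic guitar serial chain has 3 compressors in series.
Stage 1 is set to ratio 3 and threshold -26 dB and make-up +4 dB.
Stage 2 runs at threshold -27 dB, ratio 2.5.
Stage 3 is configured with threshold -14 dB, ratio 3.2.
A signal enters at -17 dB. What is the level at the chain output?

Stage 1: 9 dB above -26 dB, reduced 3:1 to 3 dB above → -23 dB; +4 dB make-up → -19 dB.
Stage 2: -19 dB is 8 dB over -27 dB; at 2.5:1 that becomes 3.2 dB over, giving -23.8 dB.
Stage 3: below threshold (-23.8 ≤ -14); passes unchanged; output -23.8 dB.

-23.8 dB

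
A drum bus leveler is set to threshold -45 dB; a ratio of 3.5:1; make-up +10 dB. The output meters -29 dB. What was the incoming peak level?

-24 dB

Before make-up, the level was -29 − 10 = -39 dB.
That's 6 dB above the -45 dB threshold.
Before 3.5:1 compression the overshoot was 6 × 3.5 = 21 dB, so input = -45 + 21 = -24 dB.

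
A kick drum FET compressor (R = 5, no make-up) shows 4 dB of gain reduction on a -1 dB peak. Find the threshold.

-6 dB

Gain reduction = -1 − (-5) = 4 dB; output overshoot = GR / (R − 1) = 4 / 4 = 1 dB.
Threshold = output − output overshoot = -5 − 1 = -6 dB.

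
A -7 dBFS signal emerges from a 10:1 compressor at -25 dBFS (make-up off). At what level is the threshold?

-27 dBFS

Gain reduction = -7 − (-25) = 18 dB; output overshoot = GR / (R − 1) = 18 / 9 = 2 dB.
Threshold = output − output overshoot = -25 − 2 = -27 dBFS.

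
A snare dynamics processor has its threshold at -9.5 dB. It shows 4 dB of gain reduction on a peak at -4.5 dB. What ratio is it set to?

5:1

Input overshoot = -4.5 − (-9.5) = 5 dB.
Output overshoot = 5 − 4 = 1 dB.
Ratio = input overshoot / output overshoot = 5 / 1 = 5.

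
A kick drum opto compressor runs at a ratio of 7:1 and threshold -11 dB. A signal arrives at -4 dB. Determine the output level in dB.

-10 dB

The input is 7 dB above the -11 dB threshold.
The 7 dB excess becomes 1 dB after 7:1 reduction.
Output = -11 + 1 = -10 dB.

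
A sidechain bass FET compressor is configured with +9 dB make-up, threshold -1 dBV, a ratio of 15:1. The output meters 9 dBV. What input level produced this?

14 dBV

Remove make-up: 9 − 9 = 0 dBV.
Post-compression overshoot = 0 − (-1) = 1 dB.
Input overshoot = R × output overshoot = 15 dB → input = -1 + 15 = 14 dBV.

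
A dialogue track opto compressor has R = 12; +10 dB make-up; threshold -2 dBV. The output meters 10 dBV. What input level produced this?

22 dBV

Before make-up, the level was 10 − 10 = 0 dBV.
The compressed level sits 0 − (-2) = 2 dB over threshold.
Undo the ratio: input overshoot = 2 × 12 = 24 dB, giving input = 22 dBV.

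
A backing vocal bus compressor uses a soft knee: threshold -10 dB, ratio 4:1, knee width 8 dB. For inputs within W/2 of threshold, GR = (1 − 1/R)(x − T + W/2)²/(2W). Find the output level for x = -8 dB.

-9.6875 dB

x − T + W/2 = -8 − (-10) + 4 = 6.
GR = (1 − 1/4) × 6² / 16 = 0.75 × 36 / 16 = 1.6875 dB.
Output = -8 − 1.6875 = -9.6875 dB.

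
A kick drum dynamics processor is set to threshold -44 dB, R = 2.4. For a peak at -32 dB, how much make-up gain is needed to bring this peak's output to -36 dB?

The peak compresses to -44 + 12/2.4 = -39 dB.
To reach -36 dB requires -36 − (-39) = 3 dB of make-up.

3 dB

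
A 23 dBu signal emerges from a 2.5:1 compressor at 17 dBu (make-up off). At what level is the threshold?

Let T be the threshold. Output overshoot = (input overshoot)/R, so 17 − T = (23 − T)/2.5.
2.5·(17 − T) = 23 − T → 1.5·T = 42.5 − 23 = 19.5.
T = 19.5/1.5 = 13 dBu.

13 dBu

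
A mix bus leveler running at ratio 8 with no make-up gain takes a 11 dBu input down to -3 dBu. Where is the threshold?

Let T be the threshold. Output overshoot = (input overshoot)/R, so -3 − T = (11 − T)/8.
8·(-3 − T) = 11 − T → 7·T = -24 − 11 = -35.
T = -35/7 = -5 dBu.

-5 dBu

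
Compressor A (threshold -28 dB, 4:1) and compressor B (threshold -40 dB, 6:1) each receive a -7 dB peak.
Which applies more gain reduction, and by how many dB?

B, by 11.75 dB

A: overshoot 21 dB → output overshoot 5.25 dB → GR 15.75 dB.
B: overshoot 33 dB → output overshoot 5.5 dB → GR 27.5 dB.
B applies 11.75 dB more gain reduction.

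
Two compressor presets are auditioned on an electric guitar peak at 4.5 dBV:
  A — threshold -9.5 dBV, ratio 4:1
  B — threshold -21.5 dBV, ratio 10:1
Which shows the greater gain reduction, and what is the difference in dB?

B, by 12.9 dB

A: GR = 14 − 14/4 = 10.5 dB.
B: GR = 26 − 26/10 = 23.4 dB.
Difference: 12.9 dB in favour of B.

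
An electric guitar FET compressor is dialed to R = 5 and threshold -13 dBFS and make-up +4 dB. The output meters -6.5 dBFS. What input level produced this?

-0.5 dBFS

Stripping the +4 dB make-up gives -10.5 dBFS at the gain stage.
That's 2.5 dB above the -13 dBFS threshold.
Undo the ratio: input overshoot = 2.5 × 5 = 12.5 dB, giving input = -0.5 dBFS.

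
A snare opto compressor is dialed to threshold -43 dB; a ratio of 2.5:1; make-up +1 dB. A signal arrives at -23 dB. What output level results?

The input is 20 dB above the -43 dB threshold.
The 20 dB excess becomes 8 dB after 2.5:1 reduction.
Output = -43 + 8 = -35 dB; make-up adds 1 dB, giving -34 dB.

-34 dB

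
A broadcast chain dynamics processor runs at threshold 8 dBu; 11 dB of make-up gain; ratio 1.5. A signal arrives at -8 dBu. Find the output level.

-8 dBu is 16 dB below the 8 dBu threshold, so no gain reduction is applied.
Make-up gain adds 11 dB: -8 + 11 = 3 dBu.

3 dBu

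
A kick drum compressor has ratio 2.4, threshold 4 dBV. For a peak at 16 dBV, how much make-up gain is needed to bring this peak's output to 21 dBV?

12 dB

Overshoot 12 dB → 12/2.4 = 5 dB after compression, so the compressed level is 4 + 5 = 9 dBV.
Make-up = target − compressed = 21 − 9 = 12 dB.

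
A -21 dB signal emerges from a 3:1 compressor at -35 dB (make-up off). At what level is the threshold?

-42 dB

Gain reduction = -21 − (-35) = 14 dB; output overshoot = GR / (R − 1) = 14 / 2 = 7 dB.
Threshold = output − output overshoot = -35 − 7 = -42 dB.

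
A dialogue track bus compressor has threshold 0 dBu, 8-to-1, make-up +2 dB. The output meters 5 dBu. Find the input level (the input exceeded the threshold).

24 dBu

Before make-up, the level was 5 − 2 = 3 dBu.
The compressed level sits 3 − 0 = 3 dB over threshold.
Before 8:1 compression the overshoot was 3 × 8 = 24 dB, so input = 0 + 24 = 24 dBu.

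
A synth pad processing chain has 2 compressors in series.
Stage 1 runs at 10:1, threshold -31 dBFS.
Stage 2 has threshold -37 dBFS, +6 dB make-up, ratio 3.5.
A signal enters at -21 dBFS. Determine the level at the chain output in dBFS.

-29 dBFS

Stage 1: -21 dBFS is 10 dB over -31 dBFS; at 10:1 that becomes 1 dB over, giving -30 dBFS.
Stage 2: 7 dB above -37 dBFS, reduced 3.5:1 to 2 dB above → -35 dBFS; +6 dB make-up → -29 dBFS.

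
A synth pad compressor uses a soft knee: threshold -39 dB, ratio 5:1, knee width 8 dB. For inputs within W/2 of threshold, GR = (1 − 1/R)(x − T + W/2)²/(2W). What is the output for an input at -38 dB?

x − T + W/2 = -38 − (-39) + 4 = 5.
GR = (1 − 1/5) × 5² / 16 = 0.8 × 25 / 16 = 1.25 dB.
Output = -38 − 1.25 = -39.25 dB.

-39.25 dB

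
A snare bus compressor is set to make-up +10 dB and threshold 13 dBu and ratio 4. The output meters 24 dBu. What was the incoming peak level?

Before make-up, the level was 24 − 10 = 14 dBu.
The compressed level sits 14 − 13 = 1 dB over threshold.
Input overshoot = R × output overshoot = 4 dB → input = 13 + 4 = 17 dBu.

17 dBu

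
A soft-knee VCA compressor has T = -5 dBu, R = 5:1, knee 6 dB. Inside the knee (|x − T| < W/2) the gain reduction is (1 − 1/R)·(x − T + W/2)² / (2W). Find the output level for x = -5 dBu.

-5.6 dBu

x − T + W/2 = -5 − (-5) + 3 = 3.
GR = (1 − 1/5) × 3² / 12 = 0.8 × 9 / 12 = 0.6 dB.
Output = -5 − 0.6 = -5.6 dBu.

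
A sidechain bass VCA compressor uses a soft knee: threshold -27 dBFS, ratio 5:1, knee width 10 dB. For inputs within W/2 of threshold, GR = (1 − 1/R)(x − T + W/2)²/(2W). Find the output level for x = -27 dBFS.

-28 dBFS

x − T + W/2 = -27 − (-27) + 5 = 5.
GR = (1 − 1/5) × 5² / 20 = 0.8 × 25 / 20 = 1 dB.
Output = -27 − 1 = -28 dBFS.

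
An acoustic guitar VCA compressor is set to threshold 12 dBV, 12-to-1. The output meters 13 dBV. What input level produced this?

24 dBV

The compressed level sits 13 − 12 = 1 dB over threshold.
Undo the ratio: input overshoot = 1 × 12 = 12 dB, giving input = 24 dBV.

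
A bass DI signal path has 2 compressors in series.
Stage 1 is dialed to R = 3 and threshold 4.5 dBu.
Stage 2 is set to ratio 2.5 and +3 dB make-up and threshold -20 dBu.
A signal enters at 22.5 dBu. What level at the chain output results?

Stage 1: 18 dB above 4.5 dBu, reduced 3:1 to 6 dB above → 10.5 dBu.
Stage 2: 10.5 dBu is 30.5 dB over -20 dBu; at 2.5:1 that becomes 12.2 dB over, giving -7.8 dBu; +3 dB make-up → -4.8 dBu.

-4.8 dBu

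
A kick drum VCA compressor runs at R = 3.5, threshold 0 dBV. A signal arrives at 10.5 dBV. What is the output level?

Overshoot: 10.5 − 0 = 10.5 dB.
The 10.5 dB excess becomes 3 dB after 3.5:1 reduction.
That puts the output at 3 dBV.

3 dBV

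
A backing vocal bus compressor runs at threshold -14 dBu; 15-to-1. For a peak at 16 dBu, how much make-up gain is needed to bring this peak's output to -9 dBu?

The peak compresses to -14 + 30/15 = -12 dBu.
To reach -9 dBu requires -9 − (-12) = 3 dB of make-up.

3 dB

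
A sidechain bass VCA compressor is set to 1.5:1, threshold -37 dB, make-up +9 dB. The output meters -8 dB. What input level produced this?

Stripping the +9 dB make-up gives -17 dB at the gain stage.
That's 20 dB above the -37 dB threshold.
Before 1.5:1 compression the overshoot was 20 × 1.5 = 30 dB, so input = -37 + 30 = -7 dB.

-7 dB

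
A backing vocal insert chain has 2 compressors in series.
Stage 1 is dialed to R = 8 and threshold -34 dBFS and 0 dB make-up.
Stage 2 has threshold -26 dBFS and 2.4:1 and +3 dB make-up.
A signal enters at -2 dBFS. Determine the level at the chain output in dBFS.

-27 dBFS

Stage 1: 32 dB above -34 dBFS, reduced 8:1 to 4 dB above → -30 dBFS.
Stage 2: -30 dBFS ≤ -26 dBFS, so stage 2 doesn't engage; make-up brings it to -27 dBFS.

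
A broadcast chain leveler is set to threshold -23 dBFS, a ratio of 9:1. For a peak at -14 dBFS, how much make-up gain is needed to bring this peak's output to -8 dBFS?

14 dB

Without make-up, output = threshold + overshoot/9 = -23 + 1 = -22 dBFS.
Gap to target: 14 dB.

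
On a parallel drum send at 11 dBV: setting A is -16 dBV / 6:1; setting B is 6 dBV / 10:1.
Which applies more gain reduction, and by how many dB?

A: 27 dB over, compressed to 4.5 dB over, so 22.5 dB of GR.
B: 5 dB over, compressed to 0.5 dB over, so 4.5 dB of GR.
Difference: 18 dB in favour of A.

A, by 18 dB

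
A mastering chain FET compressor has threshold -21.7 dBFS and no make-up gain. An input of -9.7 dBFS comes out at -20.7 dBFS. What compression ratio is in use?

Input overshoot = -9.7 − (-21.7) = 12 dB; output overshoot = -20.7 − (-21.7) = 1 dB.
Ratio = 12 / 1 = 12.

12:1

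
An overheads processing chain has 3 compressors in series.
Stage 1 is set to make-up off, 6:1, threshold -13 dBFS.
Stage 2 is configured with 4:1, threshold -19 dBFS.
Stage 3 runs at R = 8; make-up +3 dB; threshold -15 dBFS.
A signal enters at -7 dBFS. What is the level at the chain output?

Stage 1: 6 dB above -13 dBFS, reduced 6:1 to 1 dB above → -12 dBFS.
Stage 2: 7 dB above -19 dBFS, reduced 4:1 to 1.75 dB above → -17.25 dBFS.
Stage 3: -17.25 dBFS ≤ -15 dBFS, so stage 3 doesn't engage; make-up brings it to -14.25 dBFS.

-14.25 dBFS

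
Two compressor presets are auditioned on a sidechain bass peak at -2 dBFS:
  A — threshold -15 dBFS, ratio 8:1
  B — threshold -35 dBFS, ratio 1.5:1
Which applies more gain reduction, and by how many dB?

A: GR = 13 − 13/8 = 11.375 dB.
B: GR = 33 − 33/1.5 = 11 dB.
A applies 0.375 dB more gain reduction.

A, by 0.375 dB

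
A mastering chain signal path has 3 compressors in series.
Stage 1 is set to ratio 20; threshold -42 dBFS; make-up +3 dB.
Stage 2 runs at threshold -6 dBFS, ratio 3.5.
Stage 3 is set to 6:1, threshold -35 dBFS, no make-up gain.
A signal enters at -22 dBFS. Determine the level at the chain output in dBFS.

-38 dBFS

Stage 1: 20 dB above -42 dBFS, reduced 20:1 to 1 dB above → -41 dBFS; +3 dB make-up → -38 dBFS.
Stage 2: below threshold (-38 ≤ -6); passes unchanged; output -38 dBFS.
Stage 3: below threshold (-38 ≤ -35); passes unchanged; output -38 dBFS.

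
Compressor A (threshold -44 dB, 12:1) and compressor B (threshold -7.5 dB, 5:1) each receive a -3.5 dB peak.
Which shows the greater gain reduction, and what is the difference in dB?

A: 40.5 dB over, compressed to 3.375 dB over, so 37.125 dB of GR.
B: 4 dB over, compressed to 0.8 dB over, so 3.2 dB of GR.
Difference: 33.925 dB in favour of A.

A, by 33.925 dB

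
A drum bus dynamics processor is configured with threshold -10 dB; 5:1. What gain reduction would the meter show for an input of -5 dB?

-5 dB exceeds the threshold by 5 dB.
A 5:1 ratio leaves 1 dB of that excess.
GR = overshoot in − overshoot out = 5 − 1 = 4 dB.

4 dB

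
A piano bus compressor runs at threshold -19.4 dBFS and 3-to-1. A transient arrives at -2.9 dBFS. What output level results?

-13.9 dBFS

Overshoot: -2.9 − (-19.4) = 16.5 dB.
The 16.5 dB excess becomes 5.5 dB after 3:1 reduction.
So the level is -19.4 + 5.5 = -13.9 dBFS.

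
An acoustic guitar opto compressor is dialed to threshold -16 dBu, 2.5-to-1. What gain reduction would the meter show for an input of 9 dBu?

Overshoot = 9 − (-16) = 25 dB.
After 2.5:1 compression the overshoot becomes 25/2.5 = 10 dB.
GR = overshoot in − overshoot out = 25 − 10 = 15 dB.

15 dB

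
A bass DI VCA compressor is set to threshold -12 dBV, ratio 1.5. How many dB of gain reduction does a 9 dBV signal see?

7 dB

Overshoot = 9 − (-12) = 21 dB.
After 1.5:1 compression the overshoot becomes 21/1.5 = 14 dB.
Gain reduction = 21 − 14 = 7 dB.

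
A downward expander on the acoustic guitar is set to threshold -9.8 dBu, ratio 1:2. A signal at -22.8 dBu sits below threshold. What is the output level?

Undershoot = (-9.8) − (-22.8) = 13 dB.
At 1:2, that expands to 26 dB under threshold.
Output = -9.8 − 26 = -35.8 dBu.

-35.8 dBu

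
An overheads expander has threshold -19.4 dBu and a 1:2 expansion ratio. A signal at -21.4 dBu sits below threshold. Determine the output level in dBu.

-23.4 dBu

Undershoot = (-19.4) − (-21.4) = 2 dB.
At 1:2, that expands to 4 dB under threshold.
Output = -19.4 − 4 = -23.4 dBu.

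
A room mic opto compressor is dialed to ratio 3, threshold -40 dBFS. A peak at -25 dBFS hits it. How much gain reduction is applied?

10 dB

The signal is 15 dB above threshold.
After 3:1 compression the overshoot becomes 15/3 = 5 dB.
GR = overshoot in − overshoot out = 15 − 5 = 10 dB.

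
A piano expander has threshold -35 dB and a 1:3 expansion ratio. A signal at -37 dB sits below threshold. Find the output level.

-41 dB

Undershoot = (-35) − (-37) = 2 dB.
At 1:3, that expands to 6 dB under threshold.
Output = -35 − 6 = -41 dB.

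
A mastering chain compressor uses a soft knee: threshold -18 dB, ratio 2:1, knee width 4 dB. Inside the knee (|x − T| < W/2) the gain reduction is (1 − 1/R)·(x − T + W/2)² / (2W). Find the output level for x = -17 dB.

x − T + W/2 = -17 − (-18) + 2 = 3.
GR = (1 − 1/2) × 3² / 8 = 0.5 × 9 / 8 = 0.5625 dB.
Output = -17 − 0.5625 = -17.5625 dB.

-17.5625 dB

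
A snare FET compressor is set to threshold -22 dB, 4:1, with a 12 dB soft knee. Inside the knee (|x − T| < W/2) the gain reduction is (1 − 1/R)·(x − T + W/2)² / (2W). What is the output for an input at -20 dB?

-22 dB

x − T + W/2 = -20 − (-22) + 6 = 8.
GR = (1 − 1/4) × 8² / 24 = 0.75 × 64 / 24 = 2 dB.
Output = -20 − 2 = -22 dB.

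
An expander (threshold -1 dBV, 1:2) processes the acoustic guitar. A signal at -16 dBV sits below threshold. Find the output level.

-31 dBV

Undershoot = (-1) − (-16) = 15 dB.
At 1:2, that expands to 30 dB under threshold.
Output = -1 − 30 = -31 dBV.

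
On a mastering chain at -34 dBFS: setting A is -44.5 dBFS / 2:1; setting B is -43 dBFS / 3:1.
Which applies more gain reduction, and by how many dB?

B, by 0.75 dB

A: GR = 10.5 − 10.5/2 = 5.25 dB.
B: GR = 9 − 9/3 = 6 dB.
B applies 0.75 dB more gain reduction.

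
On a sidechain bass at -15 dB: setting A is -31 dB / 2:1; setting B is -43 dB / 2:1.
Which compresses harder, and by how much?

B, by 6 dB

A: overshoot 16 dB → output overshoot 8 dB → GR 8 dB.
B: overshoot 28 dB → output overshoot 14 dB → GR 14 dB.
Difference: 6 dB in favour of B.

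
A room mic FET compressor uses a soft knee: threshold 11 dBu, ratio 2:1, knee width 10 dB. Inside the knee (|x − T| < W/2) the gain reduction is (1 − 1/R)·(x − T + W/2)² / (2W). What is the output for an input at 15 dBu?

12.975 dBu

x − T + W/2 = 15 − 11 + 5 = 9.
GR = (1 − 1/2) × 9² / 20 = 0.5 × 81 / 20 = 2.025 dB.
Output = 15 − 2.025 = 12.975 dBu.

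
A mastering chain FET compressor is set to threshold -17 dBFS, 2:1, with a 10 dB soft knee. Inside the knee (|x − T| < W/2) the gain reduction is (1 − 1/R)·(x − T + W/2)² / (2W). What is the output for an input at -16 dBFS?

x − T + W/2 = -16 − (-17) + 5 = 6.
GR = (1 − 1/2) × 6² / 20 = 0.5 × 36 / 20 = 0.9 dB.
Output = -16 − 0.9 = -16.9 dBFS.

-16.9 dBFS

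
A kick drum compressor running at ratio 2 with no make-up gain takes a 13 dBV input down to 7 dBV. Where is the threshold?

Let T be the threshold. Output overshoot = (input overshoot)/R, so 7 − T = (13 − T)/2.
2·(7 − T) = 13 − T → 1·T = 14 − 13 = 1.
T = 1/1 = 1 dBV.

1 dBV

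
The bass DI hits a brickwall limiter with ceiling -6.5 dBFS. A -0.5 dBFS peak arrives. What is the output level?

-6.5 dBFS

The limiter clamps the peak to its -6.5 dBFS ceiling.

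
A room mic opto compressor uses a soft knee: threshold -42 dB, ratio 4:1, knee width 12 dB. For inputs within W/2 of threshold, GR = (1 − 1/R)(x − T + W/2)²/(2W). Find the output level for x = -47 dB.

-47.03125 dB

x − T + W/2 = -47 − (-42) + 6 = 1.
GR = (1 − 1/4) × 1² / 24 = 0.75 × 1 / 24 = 0.03125 dB.
Output = -47 − 0.03125 = -47.03125 dB.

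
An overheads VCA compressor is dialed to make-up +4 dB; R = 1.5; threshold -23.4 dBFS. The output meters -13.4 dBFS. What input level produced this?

Before make-up, the level was -13.4 − 4 = -17.4 dBFS.
That's 6 dB above the -23.4 dBFS threshold.
Input overshoot = R × output overshoot = 9 dB → input = -23.4 + 9 = -14.4 dBFS.

-14.4 dBFS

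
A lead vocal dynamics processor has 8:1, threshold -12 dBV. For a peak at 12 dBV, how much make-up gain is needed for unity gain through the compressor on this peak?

21 dB

Without make-up, output = threshold + overshoot/8 = -12 + 3 = -9 dBV.
Gap to target: 21 dB.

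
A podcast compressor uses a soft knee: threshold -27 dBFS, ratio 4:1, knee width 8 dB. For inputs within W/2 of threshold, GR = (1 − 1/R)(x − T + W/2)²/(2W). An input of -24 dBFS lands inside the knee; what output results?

-26.296875 dBFS

x − T + W/2 = -24 − (-27) + 4 = 7.
GR = (1 − 1/4) × 7² / 16 = 0.75 × 49 / 16 = 2.296875 dB.
Output = -24 − 2.296875 = -26.296875 dBFS.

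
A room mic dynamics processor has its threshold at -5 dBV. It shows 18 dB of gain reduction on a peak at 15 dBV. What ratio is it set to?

10:1

Input overshoot = 15 − (-5) = 20 dB.
Output overshoot = 20 − 18 = 2 dB.
Ratio = input overshoot / output overshoot = 20 / 2 = 10.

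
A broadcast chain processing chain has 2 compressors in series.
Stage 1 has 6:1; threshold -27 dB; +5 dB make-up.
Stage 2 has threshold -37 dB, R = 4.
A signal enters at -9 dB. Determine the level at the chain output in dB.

-32.5 dB

Stage 1: overshoot 18 dB → 18/6 = 3 dB → -24 dB; +5 dB make-up → -19 dB.
Stage 2: -19 dB is 18 dB over -37 dB; at 4:1 that becomes 4.5 dB over, giving -32.5 dB.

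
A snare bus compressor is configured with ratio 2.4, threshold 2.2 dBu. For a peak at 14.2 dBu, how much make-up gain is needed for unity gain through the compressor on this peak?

Without make-up, output = threshold + overshoot/2.4 = 2.2 + 5 = 7.2 dBu.
Gap to target: 7 dB.

7 dB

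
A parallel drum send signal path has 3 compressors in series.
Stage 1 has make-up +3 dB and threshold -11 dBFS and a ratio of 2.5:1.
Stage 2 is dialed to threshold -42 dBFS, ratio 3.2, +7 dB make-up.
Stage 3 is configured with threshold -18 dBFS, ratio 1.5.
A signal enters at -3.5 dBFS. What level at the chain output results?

Stage 1: 7.5 dB above -11 dBFS, reduced 2.5:1 to 3 dB above → -8 dBFS; +3 dB make-up → -5 dBFS.
Stage 2: 37 dB above -42 dBFS, reduced 3.2:1 to 11.5625 dB above → -30.4375 dBFS; +7 dB make-up → -23.4375 dBFS.
Stage 3: -23.4375 dBFS ≤ -18 dBFS, so stage 3 doesn't engage; output -23.4375 dBFS.

-23.4375 dBFS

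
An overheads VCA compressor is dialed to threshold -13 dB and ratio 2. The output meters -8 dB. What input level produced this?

The compressed level sits -8 − (-13) = 5 dB over threshold.
Undo the ratio: input overshoot = 5 × 2 = 10 dB, giving input = -3 dB.

-3 dB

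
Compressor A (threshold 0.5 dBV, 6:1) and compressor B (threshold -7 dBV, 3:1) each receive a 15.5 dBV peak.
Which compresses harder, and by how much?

A: overshoot 15 dB → output overshoot 2.5 dB → GR 12.5 dB.
B: overshoot 22.5 dB → output overshoot 7.5 dB → GR 15 dB.
Difference: 2.5 dB in favour of B.

B, by 2.5 dB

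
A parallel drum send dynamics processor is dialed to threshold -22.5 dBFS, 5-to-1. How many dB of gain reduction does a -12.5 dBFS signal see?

8 dB

Overshoot = -12.5 − (-22.5) = 10 dB.
At 5:1, output sits 10/5 = 2 dB above threshold.
GR = overshoot in − overshoot out = 10 − 2 = 8 dB.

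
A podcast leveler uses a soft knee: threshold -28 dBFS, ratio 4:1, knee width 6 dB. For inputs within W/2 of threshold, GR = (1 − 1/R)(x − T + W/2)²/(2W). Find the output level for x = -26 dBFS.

x − T + W/2 = -26 − (-28) + 3 = 5.
GR = (1 − 1/4) × 5² / 12 = 0.75 × 25 / 12 = 1.5625 dB.
Output = -26 − 1.5625 = -27.5625 dBFS.

-27.5625 dBFS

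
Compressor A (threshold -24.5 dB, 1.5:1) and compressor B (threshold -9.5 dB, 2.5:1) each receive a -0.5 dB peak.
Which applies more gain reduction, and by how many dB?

A: 24 dB over, compressed to 16 dB over, so 8 dB of GR.
B: 9 dB over, compressed to 3.6 dB over, so 5.4 dB of GR.
A reduces 2.6 dB more.

A, by 2.6 dB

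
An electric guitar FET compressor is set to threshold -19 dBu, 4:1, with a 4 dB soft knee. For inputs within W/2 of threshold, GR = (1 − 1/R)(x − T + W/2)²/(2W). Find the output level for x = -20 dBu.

-20.09375 dBu

x − T + W/2 = -20 − (-19) + 2 = 1.
GR = (1 − 1/4) × 1² / 8 = 0.75 × 1 / 8 = 0.09375 dB.
Output = -20 − 0.09375 = -20.09375 dBu.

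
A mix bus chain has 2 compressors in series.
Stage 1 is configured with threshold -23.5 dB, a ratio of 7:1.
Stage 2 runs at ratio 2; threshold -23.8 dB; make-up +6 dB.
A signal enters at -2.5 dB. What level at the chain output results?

Stage 1: 21 dB above -23.5 dB, reduced 7:1 to 3 dB above → -20.5 dB.
Stage 2: overshoot 3.3 dB → 3.3/2 = 1.65 dB → -22.15 dB; +6 dB make-up → -16.15 dB.

-16.15 dB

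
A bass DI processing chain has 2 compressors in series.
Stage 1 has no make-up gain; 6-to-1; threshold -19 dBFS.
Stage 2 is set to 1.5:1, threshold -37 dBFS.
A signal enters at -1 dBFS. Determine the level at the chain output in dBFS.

Stage 1: overshoot 18 dB → 18/6 = 3 dB → -16 dBFS.
Stage 2: -16 dBFS is 21 dB over -37 dBFS; at 1.5:1 that becomes 14 dB over, giving -23 dBFS.

-23 dBFS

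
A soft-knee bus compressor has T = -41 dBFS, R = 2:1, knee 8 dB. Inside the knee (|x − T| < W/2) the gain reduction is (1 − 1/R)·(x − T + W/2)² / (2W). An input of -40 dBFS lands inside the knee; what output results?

-40.78125 dBFS

x − T + W/2 = -40 − (-41) + 4 = 5.
GR = (1 − 1/2) × 5² / 16 = 0.5 × 25 / 16 = 0.78125 dB.
Output = -40 − 0.78125 = -40.78125 dBFS.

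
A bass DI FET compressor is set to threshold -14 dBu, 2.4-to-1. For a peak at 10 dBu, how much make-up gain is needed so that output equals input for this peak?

14 dB

Without make-up, output = threshold + overshoot/2.4 = -14 + 10 = -4 dBu.
Gap to target: 14 dB.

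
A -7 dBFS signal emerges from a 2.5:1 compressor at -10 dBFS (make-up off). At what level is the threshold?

Gain reduction = -7 − (-10) = 3 dB; output overshoot = GR / (R − 1) = 3 / 1.5 = 2 dB.
Threshold = output − output overshoot = -10 − 2 = -12 dBFS.

-12 dBFS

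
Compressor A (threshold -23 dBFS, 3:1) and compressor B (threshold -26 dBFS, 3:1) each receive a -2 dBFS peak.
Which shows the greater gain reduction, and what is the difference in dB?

B, by 2 dB

A: overshoot 21 dB → output overshoot 7 dB → GR 14 dB.
B: overshoot 24 dB → output overshoot 8 dB → GR 16 dB.
B reduces 2 dB more.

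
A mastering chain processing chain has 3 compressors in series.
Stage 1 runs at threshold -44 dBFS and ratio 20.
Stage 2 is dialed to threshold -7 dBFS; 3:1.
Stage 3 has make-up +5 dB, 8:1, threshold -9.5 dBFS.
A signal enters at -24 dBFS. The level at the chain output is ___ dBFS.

-38 dBFS

Stage 1: 20 dB above -44 dBFS, reduced 20:1 to 1 dB above → -43 dBFS.
Stage 2: below threshold (-43 ≤ -7); passes unchanged; output -43 dBFS.
Stage 3: -43 dBFS ≤ -9.5 dBFS, so stage 3 doesn't engage; make-up brings it to -38 dBFS.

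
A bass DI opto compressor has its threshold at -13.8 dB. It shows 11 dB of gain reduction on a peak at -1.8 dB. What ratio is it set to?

Input overshoot = -1.8 − (-13.8) = 12 dB.
Output overshoot = 12 − 11 = 1 dB.
Ratio = input overshoot / output overshoot = 12 / 1 = 12.

12:1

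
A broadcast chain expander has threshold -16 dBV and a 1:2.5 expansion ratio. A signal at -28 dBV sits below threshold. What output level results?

Below threshold, a 1:2.5 expander applies gain = (2.5−1)×(T − x) of attenuation.
(2.5−1) × 12 = 18 dB, so output = -28 − 18 = -46 dBV.

-46 dBV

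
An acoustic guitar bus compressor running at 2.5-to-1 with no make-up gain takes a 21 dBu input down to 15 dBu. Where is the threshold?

Let T be the threshold. Output overshoot = (input overshoot)/R, so 15 − T = (21 − T)/2.5.
2.5·(15 − T) = 21 − T → 1.5·T = 37.5 − 21 = 16.5.
T = 16.5/1.5 = 11 dBu.

11 dBu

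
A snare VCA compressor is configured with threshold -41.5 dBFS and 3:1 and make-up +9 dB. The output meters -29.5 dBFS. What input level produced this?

-32.5 dBFS

Before make-up, the level was -29.5 − 9 = -38.5 dBFS.
Post-compression overshoot = -38.5 − (-41.5) = 3 dB.
Input overshoot = R × output overshoot = 9 dB → input = -41.5 + 9 = -32.5 dBFS.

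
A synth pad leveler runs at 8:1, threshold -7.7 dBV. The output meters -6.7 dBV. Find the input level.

0.3 dBV

The compressed level sits -6.7 − (-7.7) = 1 dB over threshold.
Undo the ratio: input overshoot = 1 × 8 = 8 dB, giving input = 0.3 dBV.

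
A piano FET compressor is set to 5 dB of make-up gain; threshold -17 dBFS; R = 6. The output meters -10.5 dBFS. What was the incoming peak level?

Remove make-up: -10.5 − 5 = -15.5 dBFS.
The compressed level sits -15.5 − (-17) = 1.5 dB over threshold.
Undo the ratio: input overshoot = 1.5 × 6 = 9 dB, giving input = -8 dBFS.

-8 dBFS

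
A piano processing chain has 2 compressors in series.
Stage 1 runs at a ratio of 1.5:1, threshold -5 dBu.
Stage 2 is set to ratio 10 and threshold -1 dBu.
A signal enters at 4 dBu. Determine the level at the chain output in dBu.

Stage 1: 4 dBu is 9 dB over -5 dBu; at 1.5:1 that becomes 6 dB over, giving 1 dBu.
Stage 2: overshoot 2 dB → 2/10 = 0.2 dB → -0.8 dBu.

-0.8 dBu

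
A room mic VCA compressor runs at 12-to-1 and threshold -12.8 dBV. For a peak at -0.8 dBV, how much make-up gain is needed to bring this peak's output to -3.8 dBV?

8 dB

Without make-up, output = threshold + overshoot/12 = -12.8 + 1 = -11.8 dBV.
Gap to target: 8 dB.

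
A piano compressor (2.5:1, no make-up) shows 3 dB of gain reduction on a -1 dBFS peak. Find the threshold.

Input is 5 dB above T (since output overshoot × R = input overshoot: (-4 − T)·2.5 = -1 − T gives T = -6 dBFS).
Check: -6 + (-1 − (-6))/2.5 = -6 + 2 = -4 dBFS. ✓

-6 dBFS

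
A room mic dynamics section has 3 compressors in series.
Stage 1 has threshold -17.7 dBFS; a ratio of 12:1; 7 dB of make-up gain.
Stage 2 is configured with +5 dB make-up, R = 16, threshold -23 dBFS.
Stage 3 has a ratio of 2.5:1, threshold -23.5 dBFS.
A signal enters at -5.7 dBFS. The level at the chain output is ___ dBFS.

Stage 1: 12 dB above -17.7 dBFS, reduced 12:1 to 1 dB above → -16.7 dBFS; +7 dB make-up → -9.7 dBFS.
Stage 2: 13.3 dB above -23 dBFS, reduced 16:1 to 0.83125 dB above → -22.16875 dBFS; +5 dB make-up → -17.16875 dBFS.
Stage 3: overshoot 6.33125 dB → 6.33125/2.5 = 2.5325 dB → -20.9675 dBFS.

-20.9675 dBFS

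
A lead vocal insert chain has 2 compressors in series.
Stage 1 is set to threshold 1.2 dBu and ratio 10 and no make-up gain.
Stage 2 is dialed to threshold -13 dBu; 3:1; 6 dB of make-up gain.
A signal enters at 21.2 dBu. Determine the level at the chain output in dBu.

-1.6 dBu

Stage 1: 20 dB above 1.2 dBu, reduced 10:1 to 2 dB above → 3.2 dBu.
Stage 2: 3.2 dBu is 16.2 dB over -13 dBu; at 3:1 that becomes 5.4 dB over, giving -7.6 dBu; +6 dB make-up → -1.6 dBu.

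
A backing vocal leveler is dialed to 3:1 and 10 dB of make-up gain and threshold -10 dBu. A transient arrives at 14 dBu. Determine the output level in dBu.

The input is 24 dB above the -10 dBu threshold.
3:1 compression reduces that to 24/3 = 8 dB over.
That puts the output at -2 dBu; make-up adds 10 dB, giving 8 dBu.

8 dBu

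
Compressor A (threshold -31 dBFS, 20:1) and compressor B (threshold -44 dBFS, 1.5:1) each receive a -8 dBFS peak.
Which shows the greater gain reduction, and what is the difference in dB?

A: 23 dB over, compressed to 1.15 dB over, so 21.85 dB of GR.
B: 36 dB over, compressed to 24 dB over, so 12 dB of GR.
A applies 9.85 dB more gain reduction.

A, by 9.85 dB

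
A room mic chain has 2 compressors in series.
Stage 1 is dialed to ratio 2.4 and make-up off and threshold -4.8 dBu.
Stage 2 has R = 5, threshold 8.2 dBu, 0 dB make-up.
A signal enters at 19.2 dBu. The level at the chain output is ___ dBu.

5.2 dBu

Stage 1: 24 dB above -4.8 dBu, reduced 2.4:1 to 10 dB above → 5.2 dBu.
Stage 2: below threshold (5.2 ≤ 8.2); passes unchanged; output 5.2 dBu.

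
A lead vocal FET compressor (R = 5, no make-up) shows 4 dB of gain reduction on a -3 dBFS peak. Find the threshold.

Gain reduction = -3 − (-7) = 4 dB; output overshoot = GR / (R − 1) = 4 / 4 = 1 dB.
Threshold = output − output overshoot = -7 − 1 = -8 dBFS.

-8 dBFS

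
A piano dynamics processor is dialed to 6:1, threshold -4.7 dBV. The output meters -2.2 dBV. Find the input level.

That's 2.5 dB above the -4.7 dBV threshold.
Before 6:1 compression the overshoot was 2.5 × 6 = 15 dB, so input = -4.7 + 15 = 10.3 dBV.

10.3 dBV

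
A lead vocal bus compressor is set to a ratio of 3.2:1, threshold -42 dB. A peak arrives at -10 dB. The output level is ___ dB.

The input is 32 dB above the -42 dB threshold.
3.2:1 compression reduces that to 32/3.2 = 10 dB over.
So the level is -42 + 10 = -32 dB.

-32 dB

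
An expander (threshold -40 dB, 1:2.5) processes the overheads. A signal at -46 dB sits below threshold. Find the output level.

Below threshold, a 1:2.5 expander applies gain = (2.5−1)×(T − x) of attenuation.
(2.5−1) × 6 = 9 dB, so output = -46 − 9 = -55 dB.

-55 dB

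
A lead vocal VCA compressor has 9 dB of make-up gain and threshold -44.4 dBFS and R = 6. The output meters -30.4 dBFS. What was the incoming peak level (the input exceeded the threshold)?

-14.4 dBFS

Remove make-up: -30.4 − 9 = -39.4 dBFS.
The compressed level sits -39.4 − (-44.4) = 5 dB over threshold.
Before 6:1 compression the overshoot was 5 × 6 = 30 dB, so input = -44.4 + 30 = -14.4 dBFS.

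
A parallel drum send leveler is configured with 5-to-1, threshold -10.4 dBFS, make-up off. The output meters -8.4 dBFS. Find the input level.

Post-compression overshoot = -8.4 − (-10.4) = 2 dB.
Undo the ratio: input overshoot = 2 × 5 = 10 dB, giving input = -0.4 dBFS.

-0.4 dBFS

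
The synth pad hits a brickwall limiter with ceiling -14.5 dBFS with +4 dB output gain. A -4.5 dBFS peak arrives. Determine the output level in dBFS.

-10.5 dBFS

At ∞:1, everything above -14.5 dBFS is held at the ceiling.
Output gain then adds 4 dB: -14.5 + 4 = -10.5 dBFS.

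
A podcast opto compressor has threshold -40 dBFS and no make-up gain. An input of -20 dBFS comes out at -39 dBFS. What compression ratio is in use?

20:1

Input overshoot = -20 − (-40) = 20 dB; output overshoot = -39 − (-40) = 1 dB.
Ratio = 20 / 1 = 20.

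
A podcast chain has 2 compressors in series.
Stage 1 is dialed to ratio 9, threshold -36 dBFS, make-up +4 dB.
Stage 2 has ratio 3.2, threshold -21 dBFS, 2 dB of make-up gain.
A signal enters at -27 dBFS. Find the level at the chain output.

-29 dBFS

Stage 1: -27 dBFS is 9 dB over -36 dBFS; at 9:1 that becomes 1 dB over, giving -35 dBFS; +4 dB make-up → -31 dBFS.
Stage 2: below threshold (-31 ≤ -21); passes unchanged; make-up brings it to -29 dBFS.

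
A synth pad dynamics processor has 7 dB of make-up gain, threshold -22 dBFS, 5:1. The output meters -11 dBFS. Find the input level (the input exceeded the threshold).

-2 dBFS

Remove make-up: -11 − 7 = -18 dBFS.
That's 4 dB above the -22 dBFS threshold.
Undo the ratio: input overshoot = 4 × 5 = 20 dB, giving input = -2 dBFS.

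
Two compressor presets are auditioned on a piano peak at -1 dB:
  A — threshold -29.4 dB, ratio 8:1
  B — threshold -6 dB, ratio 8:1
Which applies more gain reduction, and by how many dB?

A: GR = 28.4 − 28.4/8 = 24.85 dB.
B: GR = 5 − 5/8 = 4.375 dB.
A reduces 20.475 dB more.

A, by 20.475 dB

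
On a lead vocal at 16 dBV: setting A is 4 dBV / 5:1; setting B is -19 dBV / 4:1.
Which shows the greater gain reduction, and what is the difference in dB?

B, by 16.65 dB

A: overshoot 12 dB → output overshoot 2.4 dB → GR 9.6 dB.
B: overshoot 35 dB → output overshoot 8.75 dB → GR 26.25 dB.
B applies 16.65 dB more gain reduction.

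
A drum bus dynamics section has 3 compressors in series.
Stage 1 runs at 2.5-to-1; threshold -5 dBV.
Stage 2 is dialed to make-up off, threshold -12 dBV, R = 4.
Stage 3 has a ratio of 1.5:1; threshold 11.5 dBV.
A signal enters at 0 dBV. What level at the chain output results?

Stage 1: overshoot 5 dB → 5/2.5 = 2 dB → -3 dBV.
Stage 2: -3 dBV is 9 dB over -12 dBV; at 4:1 that becomes 2.25 dB over, giving -9.75 dBV.
Stage 3: -9.75 dBV ≤ 11.5 dBV, so stage 3 doesn't engage; output -9.75 dBV.

-9.75 dBV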